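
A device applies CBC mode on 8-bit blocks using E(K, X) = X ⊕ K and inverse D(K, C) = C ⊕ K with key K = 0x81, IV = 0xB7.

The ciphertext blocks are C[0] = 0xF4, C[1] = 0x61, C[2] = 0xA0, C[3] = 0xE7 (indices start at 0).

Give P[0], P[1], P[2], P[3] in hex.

CBC decryption: P_i = D(K, C_i) ⊕ C_{i−1}, with C_{−1} = IV.
P[0]: D(K, 0xF4) = 0x75; 0x75 ⊕ 0xB7 = 0xC2.
P[1]: D(K, 0x61) = 0xE0; 0xE0 ⊕ 0xF4 = 0x14.
P[2]: D(K, 0xA0) = 0x21; 0x21 ⊕ 0x61 = 0x40.
P[3]: D(K, 0xE7) = 0x66; 0x66 ⊕ 0xA0 = 0xC6.

P[0] = 0xC2, P[1] = 0x14, P[2] = 0x40, P[3] = 0xC6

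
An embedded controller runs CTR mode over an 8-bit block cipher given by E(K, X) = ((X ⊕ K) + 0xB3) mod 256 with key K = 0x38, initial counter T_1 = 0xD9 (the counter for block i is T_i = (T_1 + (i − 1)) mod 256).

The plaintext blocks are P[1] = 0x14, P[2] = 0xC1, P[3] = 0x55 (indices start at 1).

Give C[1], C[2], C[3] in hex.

C[1] = 0x80, C[2] = 0x54, C[3] = 0xC3

CTR encryption: S_i = E(K, T_i) where T_i is the counter for block i; C_i = P_i ⊕ S_i.
C[1]: T = 0xD9, S = E(K, T) = 0x94; 0x14 ⊕ 0x94 = 0x80.
C[2]: T = 0xDA, S = E(K, T) = 0x95; 0xC1 ⊕ 0x95 = 0x54.
C[3]: T = 0xDB, S = E(K, T) = 0x96; 0x55 ⊕ 0x96 = 0xC3.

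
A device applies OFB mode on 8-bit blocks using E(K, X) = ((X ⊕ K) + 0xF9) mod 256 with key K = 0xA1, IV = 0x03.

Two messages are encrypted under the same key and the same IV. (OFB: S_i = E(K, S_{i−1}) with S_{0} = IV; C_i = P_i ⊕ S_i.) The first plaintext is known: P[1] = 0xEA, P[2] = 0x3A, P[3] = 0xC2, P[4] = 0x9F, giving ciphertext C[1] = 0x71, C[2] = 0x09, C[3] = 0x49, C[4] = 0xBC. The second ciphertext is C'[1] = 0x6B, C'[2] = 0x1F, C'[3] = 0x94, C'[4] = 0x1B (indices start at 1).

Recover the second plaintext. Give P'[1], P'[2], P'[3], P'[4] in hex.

In OFB with a reused IV, both messages share the same keystream S_i, so C_i ⊕ C'_i = P_i ⊕ P'_i and thus P'_i = P_i ⊕ C_i ⊕ C'_i.
P'[1]: 0xEA ⊕ 0x71 ⊕ 0x6B = 0xF0.
P'[2]: 0x3A ⊕ 0x09 ⊕ 0x1F = 0x2C.
P'[3]: 0xC2 ⊕ 0x49 ⊕ 0x94 = 0x1F.
P'[4]: 0x9F ⊕ 0xBC ⊕ 0x1B = 0x38.

P'[1] = 0xF0, P'[2] = 0x2C, P'[3] = 0x1F, P'[4] = 0x38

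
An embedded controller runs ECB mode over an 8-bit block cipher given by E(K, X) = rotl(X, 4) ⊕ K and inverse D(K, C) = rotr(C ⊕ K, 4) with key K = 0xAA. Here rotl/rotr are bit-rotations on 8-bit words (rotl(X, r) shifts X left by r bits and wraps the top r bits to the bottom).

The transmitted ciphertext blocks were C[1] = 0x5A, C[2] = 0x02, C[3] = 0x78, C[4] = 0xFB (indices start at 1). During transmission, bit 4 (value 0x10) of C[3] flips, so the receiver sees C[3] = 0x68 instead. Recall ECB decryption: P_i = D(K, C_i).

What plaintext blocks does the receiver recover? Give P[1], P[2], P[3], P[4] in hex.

P[1] = 0x0F, P[2] = 0x8A, P[3] = 0x2C, P[4] = 0x15

Only C[3] changed, to 0x68. In ECB, a change in C_i affects only P_i. Decrypting the received ciphertext:
P[1]: D(K, 0x5A) = 0x0F.
P[2]: D(K, 0x02) = 0x8A.
P[3]: D(K, 0x68) = 0x2C.
P[4]: D(K, 0xFB) = 0x15.
Blocks that differ from the original plaintext: P[3].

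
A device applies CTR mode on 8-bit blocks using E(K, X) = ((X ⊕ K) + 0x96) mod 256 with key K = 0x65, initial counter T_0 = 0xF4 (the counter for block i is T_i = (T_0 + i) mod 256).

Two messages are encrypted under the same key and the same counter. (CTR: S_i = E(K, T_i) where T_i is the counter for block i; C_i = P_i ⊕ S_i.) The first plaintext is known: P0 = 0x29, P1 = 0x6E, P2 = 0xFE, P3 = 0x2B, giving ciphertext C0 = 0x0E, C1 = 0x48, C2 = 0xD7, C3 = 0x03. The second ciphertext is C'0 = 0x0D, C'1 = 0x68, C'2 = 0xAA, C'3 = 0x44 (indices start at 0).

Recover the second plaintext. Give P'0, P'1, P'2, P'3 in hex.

P'0 = 0x2A, P'1 = 0x4E, P'2 = 0x83, P'3 = 0x6C

In CTR with a reused counter, both messages share the same keystream S_i, so C_i ⊕ C'_i = P_i ⊕ P'_i and thus P'_i = P_i ⊕ C_i ⊕ C'_i.
P'0: 0x29 ⊕ 0x0E ⊕ 0x0D = 0x2A.
P'1: 0x6E ⊕ 0x48 ⊕ 0x68 = 0x4E.
P'2: 0xFE ⊕ 0xD7 ⊕ 0xAA = 0x83.
P'3: 0x2B ⊕ 0x03 ⊕ 0x44 = 0x6C.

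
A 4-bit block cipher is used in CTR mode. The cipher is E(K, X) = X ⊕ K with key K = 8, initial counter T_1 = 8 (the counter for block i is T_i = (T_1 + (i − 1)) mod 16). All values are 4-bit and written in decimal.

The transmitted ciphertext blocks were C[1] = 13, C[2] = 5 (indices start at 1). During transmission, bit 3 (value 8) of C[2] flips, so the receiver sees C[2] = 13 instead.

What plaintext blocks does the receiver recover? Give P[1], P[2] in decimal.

CTR decryption: S_i = E(K, T_i) where T_i is the counter for block i; P_i = C_i ⊕ S_i.
Only C[2] changed, to 13. In CTR, a change in C_i flips the same bit in P_i only; the keystream is unaffected. Decrypting the received ciphertext:
P[1]: T = 8, S = E(K, T) = 0; 13 ⊕ 0 = 13.
P[2]: T = 9, S = E(K, T) = 1; 13 ⊕ 1 = 12.
Blocks that differ from the original plaintext: P[2].

P[1] = 13, P[2] = 12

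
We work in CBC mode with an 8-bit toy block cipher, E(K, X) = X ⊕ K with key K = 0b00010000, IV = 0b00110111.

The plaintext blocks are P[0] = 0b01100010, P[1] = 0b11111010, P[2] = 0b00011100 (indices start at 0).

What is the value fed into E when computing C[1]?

CBC encryption: C_i = E(K, P_i ⊕ C_{i−1}), with C_{−1} = IV.
C[0]: P[0] ⊕ 0b00110111 = 0b01010101; E(K, 0b01010101) = 0b01000101.
C[1]: P[1] ⊕ 0b01000101 = 0b10111111; E(K, 0b10111111) = 0b10101111.
So the input to E for block [1] is 0b10111111.

0b10111111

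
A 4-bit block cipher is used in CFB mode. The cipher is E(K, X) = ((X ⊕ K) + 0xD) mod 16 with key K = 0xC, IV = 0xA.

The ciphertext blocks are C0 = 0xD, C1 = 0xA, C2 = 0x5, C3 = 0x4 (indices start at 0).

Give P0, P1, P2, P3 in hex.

CFB decryption: P_i = C_i ⊕ E(K, C_{i−1}), with C_{−1} = IV.
P0: E(K, 0xA) = 0x3; 0xD ⊕ 0x3 = 0xE.
P1: E(K, 0xD) = 0xE; 0xA ⊕ 0xE = 0x4.
P2: E(K, 0xA) = 0x3; 0x5 ⊕ 0x3 = 0x6.
P3: E(K, 0x5) = 0x6; 0x4 ⊕ 0x6 = 0x2.

P0 = 0xE, P1 = 0x4, P2 = 0x6, P3 = 0x2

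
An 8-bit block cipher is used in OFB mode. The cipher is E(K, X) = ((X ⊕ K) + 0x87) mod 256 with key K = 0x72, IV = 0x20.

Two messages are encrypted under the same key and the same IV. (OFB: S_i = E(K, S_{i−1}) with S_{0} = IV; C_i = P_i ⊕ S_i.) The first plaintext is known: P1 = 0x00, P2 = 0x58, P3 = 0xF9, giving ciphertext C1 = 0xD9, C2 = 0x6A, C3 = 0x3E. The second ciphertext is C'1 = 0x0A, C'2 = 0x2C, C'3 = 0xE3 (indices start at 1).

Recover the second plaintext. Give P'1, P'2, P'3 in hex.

In OFB with a reused IV, both messages share the same keystream S_i, so C_i ⊕ C'_i = P_i ⊕ P'_i and thus P'_i = P_i ⊕ C_i ⊕ C'_i.
P'1: 0x00 ⊕ 0xD9 ⊕ 0x0A = 0xD3.
P'2: 0x58 ⊕ 0x6A ⊕ 0x2C = 0x1E.
P'3: 0xF9 ⊕ 0x3E ⊕ 0xE3 = 0x24.

P'1 = 0xD3, P'2 = 0x1E, P'3 = 0x24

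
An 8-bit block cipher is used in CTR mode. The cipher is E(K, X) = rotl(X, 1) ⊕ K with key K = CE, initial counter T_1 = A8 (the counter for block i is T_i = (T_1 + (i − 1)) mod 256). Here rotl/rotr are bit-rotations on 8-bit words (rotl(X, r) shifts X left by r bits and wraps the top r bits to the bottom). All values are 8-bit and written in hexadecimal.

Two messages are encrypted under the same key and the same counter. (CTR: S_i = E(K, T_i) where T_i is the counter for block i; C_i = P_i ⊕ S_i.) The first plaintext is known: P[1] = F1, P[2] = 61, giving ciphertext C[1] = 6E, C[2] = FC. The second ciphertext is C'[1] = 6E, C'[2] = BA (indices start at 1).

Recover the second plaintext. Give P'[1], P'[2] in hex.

P'[1] = F1, P'[2] = 27

In CTR with a reused counter, both messages share the same keystream S_i, so C_i ⊕ C'_i = P_i ⊕ P'_i and thus P'_i = P_i ⊕ C_i ⊕ C'_i.
P'[1]: F1 ⊕ 6E ⊕ 6E = F1.
P'[2]: 61 ⊕ FC ⊕ BA = 27.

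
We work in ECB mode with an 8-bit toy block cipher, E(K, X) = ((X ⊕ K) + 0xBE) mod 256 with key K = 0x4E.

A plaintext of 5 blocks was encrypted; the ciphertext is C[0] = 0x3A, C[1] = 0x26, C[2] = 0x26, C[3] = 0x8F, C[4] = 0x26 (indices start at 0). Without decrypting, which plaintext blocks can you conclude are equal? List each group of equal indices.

ECB encrypts each block independently with the same key, so equal ciphertext blocks imply equal plaintext blocks.
C[1] = C[2] = C[4] = 0x26, so P[1] = P[2] = P[4].

P[1] = P[2] = P[4]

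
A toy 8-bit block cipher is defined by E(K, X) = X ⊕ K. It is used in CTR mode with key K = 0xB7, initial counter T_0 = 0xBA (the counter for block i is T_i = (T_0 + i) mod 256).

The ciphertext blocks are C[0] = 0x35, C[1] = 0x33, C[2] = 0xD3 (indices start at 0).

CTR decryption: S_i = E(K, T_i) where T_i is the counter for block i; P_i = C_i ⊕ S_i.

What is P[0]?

P[0] = 0x38

P[0]: T = 0xBA, S = E(K, T) = 0x0D; 0x35 ⊕ 0x0D = 0x38.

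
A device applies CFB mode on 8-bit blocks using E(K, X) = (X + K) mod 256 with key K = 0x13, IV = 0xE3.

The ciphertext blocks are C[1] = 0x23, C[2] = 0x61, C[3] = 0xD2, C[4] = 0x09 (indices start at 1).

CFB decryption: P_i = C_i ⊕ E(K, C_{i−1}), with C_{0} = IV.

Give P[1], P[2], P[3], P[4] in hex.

P[1]: E(K, 0xE3) = 0xF6; 0x23 ⊕ 0xF6 = 0xD5.
P[2]: E(K, 0x23) = 0x36; 0x61 ⊕ 0x36 = 0x57.
P[3]: E(K, 0x61) = 0x74; 0xD2 ⊕ 0x74 = 0xA6.
P[4]: E(K, 0xD2) = 0xE5; 0x09 ⊕ 0xE5 = 0xEC.

P[1] = 0xD5, P[2] = 0x57, P[3] = 0xA6, P[4] = 0xEC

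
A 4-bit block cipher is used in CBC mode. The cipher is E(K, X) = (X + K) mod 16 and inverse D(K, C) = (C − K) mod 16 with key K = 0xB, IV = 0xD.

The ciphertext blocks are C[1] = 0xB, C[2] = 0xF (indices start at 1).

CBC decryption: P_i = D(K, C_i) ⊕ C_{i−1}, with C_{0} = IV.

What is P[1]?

P[1] = 0xD

P[1]: D(K, 0xB) = 0x0; 0x0 ⊕ 0xD = 0xD.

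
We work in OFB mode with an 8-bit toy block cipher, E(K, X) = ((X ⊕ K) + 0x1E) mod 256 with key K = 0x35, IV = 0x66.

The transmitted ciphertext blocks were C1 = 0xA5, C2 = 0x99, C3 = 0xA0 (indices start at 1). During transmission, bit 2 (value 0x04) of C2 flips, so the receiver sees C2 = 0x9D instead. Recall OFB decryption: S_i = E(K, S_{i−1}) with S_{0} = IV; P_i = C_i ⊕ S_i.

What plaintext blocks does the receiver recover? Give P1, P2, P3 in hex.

Only C2 changed, to 0x9D. In OFB, a change in C_i flips the same bit in P_i only; the keystream is unaffected. Decrypting the received ciphertext:
P1: S = E(K, 0x66) = 0x71; 0xA5 ⊕ 0x71 = 0xD4.
P2: S = E(K, 0x71) = 0x62; 0x9D ⊕ 0x62 = 0xFF.
P3: S = E(K, 0x62) = 0x75; 0xA0 ⊕ 0x75 = 0xD5.
Blocks that differ from the original plaintext: P2.

P1 = 0xD4, P2 = 0xFF, P3 = 0xD5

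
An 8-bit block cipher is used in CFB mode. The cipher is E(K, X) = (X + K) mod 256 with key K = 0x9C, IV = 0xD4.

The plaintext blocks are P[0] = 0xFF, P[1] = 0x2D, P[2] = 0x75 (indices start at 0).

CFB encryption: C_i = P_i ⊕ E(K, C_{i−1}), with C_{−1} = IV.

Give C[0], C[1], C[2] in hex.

C[0]: E(K, 0xD4) = 0x70; 0xFF ⊕ 0x70 = 0x8F.
C[1]: E(K, 0x8F) = 0x2B; 0x2D ⊕ 0x2B = 0x06.
C[2]: E(K, 0x06) = 0xA2; 0x75 ⊕ 0xA2 = 0xD7.

C[0] = 0x8F, C[1] = 0x06, C[2] = 0xD7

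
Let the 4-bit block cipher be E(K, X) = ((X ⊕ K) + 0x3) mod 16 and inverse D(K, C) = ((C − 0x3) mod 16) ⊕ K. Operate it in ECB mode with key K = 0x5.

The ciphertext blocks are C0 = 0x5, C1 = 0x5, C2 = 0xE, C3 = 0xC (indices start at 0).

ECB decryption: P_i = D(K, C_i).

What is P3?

P3 = 0xC

P3: D(K, 0xC) = 0xC.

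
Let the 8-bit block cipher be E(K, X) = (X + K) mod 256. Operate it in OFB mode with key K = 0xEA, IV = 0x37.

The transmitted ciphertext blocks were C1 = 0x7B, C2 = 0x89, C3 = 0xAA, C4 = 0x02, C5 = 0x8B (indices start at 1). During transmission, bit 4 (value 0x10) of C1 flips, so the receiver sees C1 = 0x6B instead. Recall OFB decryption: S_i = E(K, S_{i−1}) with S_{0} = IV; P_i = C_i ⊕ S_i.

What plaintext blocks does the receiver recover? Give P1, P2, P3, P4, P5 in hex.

P1 = 0x4A, P2 = 0x82, P3 = 0x5F, P4 = 0xDD, P5 = 0x42

Only C1 changed, to 0x6B. In OFB, a change in C_i flips the same bit in P_i only; the keystream is unaffected. Decrypting the received ciphertext:
P1: S = E(K, 0x37) = 0x21; 0x6B ⊕ 0x21 = 0x4A.
P2: S = E(K, 0x21) = 0x0B; 0x89 ⊕ 0x0B = 0x82.
P3: S = E(K, 0x0B) = 0xF5; 0xAA ⊕ 0xF5 = 0x5F.
P4: S = E(K, 0xF5) = 0xDF; 0x02 ⊕ 0xDF = 0xDD.
P5: S = E(K, 0xDF) = 0xC9; 0x8B ⊕ 0xC9 = 0x42.
Blocks that differ from the original plaintext: P1.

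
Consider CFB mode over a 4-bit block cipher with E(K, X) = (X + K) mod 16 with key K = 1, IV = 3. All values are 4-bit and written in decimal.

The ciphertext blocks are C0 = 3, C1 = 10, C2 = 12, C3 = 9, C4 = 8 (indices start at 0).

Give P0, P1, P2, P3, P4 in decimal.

CFB decryption: P_i = C_i ⊕ E(K, C_{i−1}), with C_{−1} = IV.
P0: E(K, 3) = 4; 3 ⊕ 4 = 7.
P1: E(K, 3) = 4; 10 ⊕ 4 = 14.
P2: E(K, 10) = 11; 12 ⊕ 11 = 7.
P3: E(K, 12) = 13; 9 ⊕ 13 = 4.
P4: E(K, 9) = 10; 8 ⊕ 10 = 2.

P0 = 7, P1 = 14, P2 = 7, P3 = 4, P4 = 2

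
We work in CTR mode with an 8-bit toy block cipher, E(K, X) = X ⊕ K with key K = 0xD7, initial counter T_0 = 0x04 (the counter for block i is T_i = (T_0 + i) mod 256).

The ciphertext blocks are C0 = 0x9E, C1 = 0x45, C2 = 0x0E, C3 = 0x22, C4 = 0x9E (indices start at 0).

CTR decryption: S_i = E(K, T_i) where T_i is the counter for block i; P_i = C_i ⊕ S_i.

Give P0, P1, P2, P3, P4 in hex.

P0 = 0x4D, P1 = 0x97, P2 = 0xDF, P3 = 0xF2, P4 = 0x41

P0: T = 0x04, S = E(K, T) = 0xD3; 0x9E ⊕ 0xD3 = 0x4D.
P1: T = 0x05, S = E(K, T) = 0xD2; 0x45 ⊕ 0xD2 = 0x97.
P2: T = 0x06, S = E(K, T) = 0xD1; 0x0E ⊕ 0xD1 = 0xDF.
P3: T = 0x07, S = E(K, T) = 0xD0; 0x22 ⊕ 0xD0 = 0xF2.
P4: T = 0x08, S = E(K, T) = 0xDF; 0x9E ⊕ 0xDF = 0x41.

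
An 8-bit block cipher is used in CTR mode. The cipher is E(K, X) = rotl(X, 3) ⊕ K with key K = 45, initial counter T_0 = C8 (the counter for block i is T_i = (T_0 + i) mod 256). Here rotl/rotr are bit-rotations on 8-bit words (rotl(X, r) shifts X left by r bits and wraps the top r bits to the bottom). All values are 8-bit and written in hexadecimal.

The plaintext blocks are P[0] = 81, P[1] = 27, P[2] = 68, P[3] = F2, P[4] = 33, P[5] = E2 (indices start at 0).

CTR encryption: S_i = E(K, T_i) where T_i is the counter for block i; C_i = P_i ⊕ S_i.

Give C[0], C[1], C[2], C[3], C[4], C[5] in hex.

C[0] = 82, C[1] = 2C, C[2] = 7B, C[3] = E9, C[4] = 10, C[5] = C9

C[0]: T = C8, S = E(K, T) = 03; 81 ⊕ 03 = 82.
C[1]: T = C9, S = E(K, T) = 0B; 27 ⊕ 0B = 2C.
C[2]: T = CA, S = E(K, T) = 13; 68 ⊕ 13 = 7B.
C[3]: T = CB, S = E(K, T) = 1B; F2 ⊕ 1B = E9.
C[4]: T = CC, S = E(K, T) = 23; 33 ⊕ 23 = 10.
C[5]: T = CD, S = E(K, T) = 2B; E2 ⊕ 2B = C9.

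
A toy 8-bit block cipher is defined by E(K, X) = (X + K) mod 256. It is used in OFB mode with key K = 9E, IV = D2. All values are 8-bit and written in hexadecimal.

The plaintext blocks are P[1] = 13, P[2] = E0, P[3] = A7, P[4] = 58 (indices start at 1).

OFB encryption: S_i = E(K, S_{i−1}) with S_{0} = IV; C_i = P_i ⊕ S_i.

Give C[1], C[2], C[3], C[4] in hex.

C[1]: S = E(K, D2) = 70; 13 ⊕ 70 = 63.
C[2]: S = E(K, 70) = 0E; E0 ⊕ 0E = EE.
C[3]: S = E(K, 0E) = AC; A7 ⊕ AC = 0B.
C[4]: S = E(K, AC) = 4A; 58 ⊕ 4A = 12.

C[1] = 63, C[2] = EE, C[3] = 0B, C[4] = 12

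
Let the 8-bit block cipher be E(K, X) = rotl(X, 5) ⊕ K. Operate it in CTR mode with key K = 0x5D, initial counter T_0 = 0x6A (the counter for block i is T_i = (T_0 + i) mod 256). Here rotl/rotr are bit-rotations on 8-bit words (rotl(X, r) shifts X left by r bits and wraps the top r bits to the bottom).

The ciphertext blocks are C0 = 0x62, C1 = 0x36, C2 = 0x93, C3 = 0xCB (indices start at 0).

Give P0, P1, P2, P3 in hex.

P0 = 0x72, P1 = 0x06, P2 = 0x43, P3 = 0x3B

CTR decryption: S_i = E(K, T_i) where T_i is the counter for block i; P_i = C_i ⊕ S_i.
P0: T = 0x6A, S = E(K, T) = 0x10; 0x62 ⊕ 0x10 = 0x72.
P1: T = 0x6B, S = E(K, T) = 0x30; 0x36 ⊕ 0x30 = 0x06.
P2: T = 0x6C, S = E(K, T) = 0xD0; 0x93 ⊕ 0xD0 = 0x43.
P3: T = 0x6D, S = E(K, T) = 0xF0; 0xCB ⊕ 0xF0 = 0x3B.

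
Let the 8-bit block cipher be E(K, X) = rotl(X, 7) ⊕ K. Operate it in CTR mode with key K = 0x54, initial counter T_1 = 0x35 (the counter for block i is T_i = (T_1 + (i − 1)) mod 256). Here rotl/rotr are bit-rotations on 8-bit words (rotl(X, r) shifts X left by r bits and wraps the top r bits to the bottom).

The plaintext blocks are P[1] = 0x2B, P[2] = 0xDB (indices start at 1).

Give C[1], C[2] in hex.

C[1] = 0xE5, C[2] = 0x94

CTR encryption: S_i = E(K, T_i) where T_i is the counter for block i; C_i = P_i ⊕ S_i.
C[1]: T = 0x35, S = E(K, T) = 0xCE; 0x2B ⊕ 0xCE = 0xE5.
C[2]: T = 0x36, S = E(K, T) = 0x4F; 0xDB ⊕ 0x4F = 0x94.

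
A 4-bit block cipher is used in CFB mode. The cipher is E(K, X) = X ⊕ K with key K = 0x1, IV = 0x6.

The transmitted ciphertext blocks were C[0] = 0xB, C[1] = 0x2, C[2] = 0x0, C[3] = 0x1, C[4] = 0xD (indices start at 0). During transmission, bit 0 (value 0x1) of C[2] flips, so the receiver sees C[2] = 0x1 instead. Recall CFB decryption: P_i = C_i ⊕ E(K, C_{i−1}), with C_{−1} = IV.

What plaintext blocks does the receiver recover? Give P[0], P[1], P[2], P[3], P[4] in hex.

P[0] = 0xC, P[1] = 0x8, P[2] = 0x2, P[3] = 0x1, P[4] = 0xD

Only C[2] changed, to 0x1. In CFB, a change in C_i flips the same bit in P_i and garbles P_{i+1}. Decrypting the received ciphertext:
P[0]: E(K, 0x6) = 0x7; 0xB ⊕ 0x7 = 0xC.
P[1]: E(K, 0xB) = 0xA; 0x2 ⊕ 0xA = 0x8.
P[2]: E(K, 0x2) = 0x3; 0x1 ⊕ 0x3 = 0x2.
P[3]: E(K, 0x1) = 0x0; 0x1 ⊕ 0x0 = 0x1.
P[4]: E(K, 0x1) = 0x0; 0xD ⊕ 0x0 = 0xD.
Blocks that differ from the original plaintext: P[2], P[3].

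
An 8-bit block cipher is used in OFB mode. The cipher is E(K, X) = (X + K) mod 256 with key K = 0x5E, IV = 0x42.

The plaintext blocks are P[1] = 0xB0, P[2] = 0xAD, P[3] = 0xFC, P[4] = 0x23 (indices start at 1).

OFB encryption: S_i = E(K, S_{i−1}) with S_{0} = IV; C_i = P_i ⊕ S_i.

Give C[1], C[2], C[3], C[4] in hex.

C[1] = 0x10, C[2] = 0x53, C[3] = 0xA0, C[4] = 0x99

C[1]: S = E(K, 0x42) = 0xA0; 0xB0 ⊕ 0xA0 = 0x10.
C[2]: S = E(K, 0xA0) = 0xFE; 0xAD ⊕ 0xFE = 0x53.
C[3]: S = E(K, 0xFE) = 0x5C; 0xFC ⊕ 0x5C = 0xA0.
C[4]: S = E(K, 0x5C) = 0xBA; 0x23 ⊕ 0xBA = 0x99.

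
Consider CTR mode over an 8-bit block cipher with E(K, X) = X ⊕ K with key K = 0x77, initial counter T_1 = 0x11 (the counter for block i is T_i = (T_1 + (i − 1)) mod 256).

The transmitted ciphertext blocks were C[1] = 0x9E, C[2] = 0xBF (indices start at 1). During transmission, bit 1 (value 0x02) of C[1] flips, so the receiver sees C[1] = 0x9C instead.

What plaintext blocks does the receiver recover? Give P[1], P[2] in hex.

CTR decryption: S_i = E(K, T_i) where T_i is the counter for block i; P_i = C_i ⊕ S_i.
Only C[1] changed, to 0x9C. In CTR, a change in C_i flips the same bit in P_i only; the keystream is unaffected. Decrypting the received ciphertext:
P[1]: T = 0x11, S = E(K, T) = 0x66; 0x9C ⊕ 0x66 = 0xFA.
P[2]: T = 0x12, S = E(K, T) = 0x65; 0xBF ⊕ 0x65 = 0xDA.
Blocks that differ from the original plaintext: P[1].

P[1] = 0xFA, P[2] = 0xDA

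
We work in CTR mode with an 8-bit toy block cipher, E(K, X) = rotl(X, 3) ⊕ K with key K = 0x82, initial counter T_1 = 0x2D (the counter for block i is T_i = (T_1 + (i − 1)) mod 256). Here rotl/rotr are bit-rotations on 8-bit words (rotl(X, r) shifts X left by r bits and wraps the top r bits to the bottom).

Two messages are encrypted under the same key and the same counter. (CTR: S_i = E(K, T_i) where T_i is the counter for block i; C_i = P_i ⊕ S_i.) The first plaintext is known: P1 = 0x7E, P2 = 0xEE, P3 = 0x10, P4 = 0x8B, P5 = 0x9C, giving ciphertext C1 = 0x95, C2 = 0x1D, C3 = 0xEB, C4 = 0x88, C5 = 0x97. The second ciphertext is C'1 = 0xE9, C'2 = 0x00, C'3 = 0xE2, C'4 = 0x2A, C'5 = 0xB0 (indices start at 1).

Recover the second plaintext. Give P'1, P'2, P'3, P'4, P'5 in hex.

P'1 = 0x02, P'2 = 0xF3, P'3 = 0x19, P'4 = 0x29, P'5 = 0xBB

In CTR with a reused counter, both messages share the same keystream S_i, so C_i ⊕ C'_i = P_i ⊕ P'_i and thus P'_i = P_i ⊕ C_i ⊕ C'_i.
P'1: 0x7E ⊕ 0x95 ⊕ 0xE9 = 0x02.
P'2: 0xEE ⊕ 0x1D ⊕ 0x00 = 0xF3.
P'3: 0x10 ⊕ 0xEB ⊕ 0xE2 = 0x19.
P'4: 0x8B ⊕ 0x88 ⊕ 0x2A = 0x29.
P'5: 0x9C ⊕ 0x97 ⊕ 0xB0 = 0xBB.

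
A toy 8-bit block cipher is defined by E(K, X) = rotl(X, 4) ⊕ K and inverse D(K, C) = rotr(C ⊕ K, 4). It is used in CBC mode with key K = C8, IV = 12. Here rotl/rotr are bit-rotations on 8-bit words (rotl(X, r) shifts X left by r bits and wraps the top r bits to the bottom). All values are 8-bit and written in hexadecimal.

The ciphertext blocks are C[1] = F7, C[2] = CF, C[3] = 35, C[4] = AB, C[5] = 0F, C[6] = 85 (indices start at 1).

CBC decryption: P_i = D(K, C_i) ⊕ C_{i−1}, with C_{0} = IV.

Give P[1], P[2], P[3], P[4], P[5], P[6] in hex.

P[1]: D(K, F7) = F3; F3 ⊕ 12 = E1.
P[2]: D(K, CF) = 70; 70 ⊕ F7 = 87.
P[3]: D(K, 35) = DF; DF ⊕ CF = 10.
P[4]: D(K, AB) = 36; 36 ⊕ 35 = 03.
P[5]: D(K, 0F) = 7C; 7C ⊕ AB = D7.
P[6]: D(K, 85) = D4; D4 ⊕ 0F = DB.

P[1] = E1, P[2] = 87, P[3] = 10, P[4] = 03, P[5] = D7, P[6] = DB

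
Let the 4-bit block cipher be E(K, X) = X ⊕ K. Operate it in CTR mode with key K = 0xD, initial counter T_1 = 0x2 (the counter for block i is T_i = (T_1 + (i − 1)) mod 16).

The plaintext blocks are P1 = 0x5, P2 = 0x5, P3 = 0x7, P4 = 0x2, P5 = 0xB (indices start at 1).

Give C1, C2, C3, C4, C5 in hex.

CTR encryption: S_i = E(K, T_i) where T_i is the counter for block i; C_i = P_i ⊕ S_i.
C1: T = 0x2, S = E(K, T) = 0xF; 0x5 ⊕ 0xF = 0xA.
C2: T = 0x3, S = E(K, T) = 0xE; 0x5 ⊕ 0xE = 0xB.
C3: T = 0x4, S = E(K, T) = 0x9; 0x7 ⊕ 0x9 = 0xE.
C4: T = 0x5, S = E(K, T) = 0x8; 0x2 ⊕ 0x8 = 0xA.
C5: T = 0x6, S = E(K, T) = 0xB; 0xB ⊕ 0xB = 0x0.

C1 = 0xA, C2 = 0xB, C3 = 0xE, C4 = 0xA, C5 = 0x0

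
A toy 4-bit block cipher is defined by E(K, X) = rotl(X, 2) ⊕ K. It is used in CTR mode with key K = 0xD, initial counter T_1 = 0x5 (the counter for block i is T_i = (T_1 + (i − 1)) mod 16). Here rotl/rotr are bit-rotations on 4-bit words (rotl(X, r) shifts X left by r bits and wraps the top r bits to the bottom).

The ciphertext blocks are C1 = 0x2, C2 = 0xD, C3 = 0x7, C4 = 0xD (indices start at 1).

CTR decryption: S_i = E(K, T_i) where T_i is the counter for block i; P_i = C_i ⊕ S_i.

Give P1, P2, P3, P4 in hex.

P1: T = 0x5, S = E(K, T) = 0x8; 0x2 ⊕ 0x8 = 0xA.
P2: T = 0x6, S = E(K, T) = 0x4; 0xD ⊕ 0x4 = 0x9.
P3: T = 0x7, S = E(K, T) = 0x0; 0x7 ⊕ 0x0 = 0x7.
P4: T = 0x8, S = E(K, T) = 0xF; 0xD ⊕ 0xF = 0x2.

P1 = 0xA, P2 = 0x9, P3 = 0x7, P4 = 0x2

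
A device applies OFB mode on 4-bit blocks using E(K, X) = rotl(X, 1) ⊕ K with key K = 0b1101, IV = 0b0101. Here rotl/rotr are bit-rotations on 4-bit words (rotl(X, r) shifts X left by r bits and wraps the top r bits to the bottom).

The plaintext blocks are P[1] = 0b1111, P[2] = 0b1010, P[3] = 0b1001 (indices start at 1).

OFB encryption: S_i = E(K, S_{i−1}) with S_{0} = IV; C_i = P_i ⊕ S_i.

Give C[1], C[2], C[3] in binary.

C[1] = 0b1000, C[2] = 0b1001, C[3] = 0b0010

C[1]: S = E(K, 0b0101) = 0b0111; 0b1111 ⊕ 0b0111 = 0b1000.
C[2]: S = E(K, 0b0111) = 0b0011; 0b1010 ⊕ 0b0011 = 0b1001.
C[3]: S = E(K, 0b0011) = 0b1011; 0b1001 ⊕ 0b1011 = 0b0010.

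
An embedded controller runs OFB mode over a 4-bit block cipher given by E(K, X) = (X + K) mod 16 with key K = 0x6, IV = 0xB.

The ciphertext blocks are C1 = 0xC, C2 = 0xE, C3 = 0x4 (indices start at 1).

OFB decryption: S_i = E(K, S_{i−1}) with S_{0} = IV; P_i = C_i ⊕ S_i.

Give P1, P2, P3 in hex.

P1: S = E(K, 0xB) = 0x1; 0xC ⊕ 0x1 = 0xD.
P2: S = E(K, 0x1) = 0x7; 0xE ⊕ 0x7 = 0x9.
P3: S = E(K, 0x7) = 0xD; 0x4 ⊕ 0xD = 0x9.

P1 = 0xD, P2 = 0x9, P3 = 0x9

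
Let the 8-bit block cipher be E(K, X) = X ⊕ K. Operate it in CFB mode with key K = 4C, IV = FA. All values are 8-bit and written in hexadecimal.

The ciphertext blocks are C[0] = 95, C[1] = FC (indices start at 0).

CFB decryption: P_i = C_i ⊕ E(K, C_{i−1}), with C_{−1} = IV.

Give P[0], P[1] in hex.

P[0] = 23, P[1] = 25

P[0]: E(K, FA) = B6; 95 ⊕ B6 = 23.
P[1]: E(K, 95) = D9; FC ⊕ D9 = 25.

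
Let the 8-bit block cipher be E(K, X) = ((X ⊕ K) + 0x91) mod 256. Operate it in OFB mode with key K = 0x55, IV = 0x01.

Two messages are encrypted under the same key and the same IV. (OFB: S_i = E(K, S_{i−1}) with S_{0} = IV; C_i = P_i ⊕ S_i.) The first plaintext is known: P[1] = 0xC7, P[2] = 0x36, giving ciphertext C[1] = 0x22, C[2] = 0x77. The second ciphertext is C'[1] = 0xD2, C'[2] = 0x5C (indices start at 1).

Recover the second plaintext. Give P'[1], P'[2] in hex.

P'[1] = 0x37, P'[2] = 0x1D

In OFB with a reused IV, both messages share the same keystream S_i, so C_i ⊕ C'_i = P_i ⊕ P'_i and thus P'_i = P_i ⊕ C_i ⊕ C'_i.
P'[1]: 0xC7 ⊕ 0x22 ⊕ 0xD2 = 0x37.
P'[2]: 0x36 ⊕ 0x77 ⊕ 0x5C = 0x1D.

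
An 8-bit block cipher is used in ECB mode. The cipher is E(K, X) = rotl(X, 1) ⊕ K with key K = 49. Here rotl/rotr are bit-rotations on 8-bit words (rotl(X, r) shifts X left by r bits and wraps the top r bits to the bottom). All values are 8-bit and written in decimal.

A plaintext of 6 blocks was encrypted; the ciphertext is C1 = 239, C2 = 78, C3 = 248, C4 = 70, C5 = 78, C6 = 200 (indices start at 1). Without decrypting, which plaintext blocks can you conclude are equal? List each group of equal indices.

ECB encrypts each block independently with the same key, so equal ciphertext blocks imply equal plaintext blocks.
C2 = C5 = 78, so P2 = P5.

P2 = P5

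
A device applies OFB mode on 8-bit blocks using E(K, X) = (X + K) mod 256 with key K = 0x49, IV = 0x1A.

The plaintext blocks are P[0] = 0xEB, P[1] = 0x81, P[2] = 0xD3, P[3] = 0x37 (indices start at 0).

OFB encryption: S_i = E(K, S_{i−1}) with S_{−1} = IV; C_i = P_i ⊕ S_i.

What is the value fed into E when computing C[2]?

C[0]: S = E(K, 0x1A) = 0x63; 0xEB ⊕ 0x63 = 0x88.
C[1]: S = E(K, 0x63) = 0xAC; 0x81 ⊕ 0xAC = 0x2D.
C[2]: S = E(K, 0xAC) = 0xF5; 0xD3 ⊕ 0xF5 = 0x26.
So the input to E for block [2] is 0xAC.

0xAC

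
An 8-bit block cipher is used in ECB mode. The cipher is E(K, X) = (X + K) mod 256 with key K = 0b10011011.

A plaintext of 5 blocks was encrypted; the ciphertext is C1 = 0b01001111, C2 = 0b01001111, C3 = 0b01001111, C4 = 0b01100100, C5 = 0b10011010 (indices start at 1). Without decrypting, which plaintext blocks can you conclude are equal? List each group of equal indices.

P1 = P2 = P3

ECB encrypts each block independently with the same key, so equal ciphertext blocks imply equal plaintext blocks.
C1 = C2 = C3 = 0b01001111, so P1 = P2 = P3.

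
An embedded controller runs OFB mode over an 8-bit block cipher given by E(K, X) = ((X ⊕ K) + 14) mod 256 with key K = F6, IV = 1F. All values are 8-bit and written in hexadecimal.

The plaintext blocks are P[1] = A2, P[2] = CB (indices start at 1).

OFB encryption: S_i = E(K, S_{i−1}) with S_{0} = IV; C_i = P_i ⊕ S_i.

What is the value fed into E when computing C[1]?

C[1]: S = E(K, 1F) = FD; A2 ⊕ FD = 5F.
So the input to E for block [1] is 1F.

1F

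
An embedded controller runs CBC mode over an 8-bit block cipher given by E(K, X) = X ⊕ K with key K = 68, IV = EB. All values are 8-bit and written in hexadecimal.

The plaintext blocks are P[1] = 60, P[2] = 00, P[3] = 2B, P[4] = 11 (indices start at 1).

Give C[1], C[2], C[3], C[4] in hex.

CBC encryption: C_i = E(K, P_i ⊕ C_{i−1}), with C_{0} = IV.
C[1]: P[1] ⊕ EB = 8B; E(K, 8B) = E3.
C[2]: P[2] ⊕ E3 = E3; E(K, E3) = 8B.
C[3]: P[3] ⊕ 8B = A0; E(K, A0) = C8.
C[4]: P[4] ⊕ C8 = D9; E(K, D9) = B1.

C[1] = E3, C[2] = 8B, C[3] = C8, C[4] = B1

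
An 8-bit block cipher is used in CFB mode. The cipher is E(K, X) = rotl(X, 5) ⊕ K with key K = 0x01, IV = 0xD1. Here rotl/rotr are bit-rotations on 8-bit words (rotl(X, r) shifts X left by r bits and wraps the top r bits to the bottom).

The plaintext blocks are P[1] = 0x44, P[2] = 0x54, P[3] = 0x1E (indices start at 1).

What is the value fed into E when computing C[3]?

CFB encryption: C_i = P_i ⊕ E(K, C_{i−1}), with C_{0} = IV.
C[1]: E(K, 0xD1) = 0x3B; 0x44 ⊕ 0x3B = 0x7F.
C[2]: E(K, 0x7F) = 0xEE; 0x54 ⊕ 0xEE = 0xBA.
C[3]: E(K, 0xBA) = 0x56; 0x1E ⊕ 0x56 = 0x48.
So the input to E for block [3] is 0xBA.

0xBA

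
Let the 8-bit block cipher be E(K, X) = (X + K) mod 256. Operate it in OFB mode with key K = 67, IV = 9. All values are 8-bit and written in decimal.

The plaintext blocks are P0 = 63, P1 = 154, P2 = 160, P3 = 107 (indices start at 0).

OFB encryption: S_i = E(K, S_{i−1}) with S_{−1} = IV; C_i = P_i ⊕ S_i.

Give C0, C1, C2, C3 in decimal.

C0: S = E(K, 9) = 76; 63 ⊕ 76 = 115.
C1: S = E(K, 76) = 143; 154 ⊕ 143 = 21.
C2: S = E(K, 143) = 210; 160 ⊕ 210 = 114.
C3: S = E(K, 210) = 21; 107 ⊕ 21 = 126.

C0 = 115, C1 = 21, C2 = 114, C3 = 126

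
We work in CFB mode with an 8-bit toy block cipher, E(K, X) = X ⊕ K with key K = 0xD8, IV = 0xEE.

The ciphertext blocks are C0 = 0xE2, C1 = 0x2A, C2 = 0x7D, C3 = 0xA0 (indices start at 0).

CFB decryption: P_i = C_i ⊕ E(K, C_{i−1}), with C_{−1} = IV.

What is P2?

P2 = 0x8F

P2: E(K, 0x2A) = 0xF2; 0x7D ⊕ 0xF2 = 0x8F.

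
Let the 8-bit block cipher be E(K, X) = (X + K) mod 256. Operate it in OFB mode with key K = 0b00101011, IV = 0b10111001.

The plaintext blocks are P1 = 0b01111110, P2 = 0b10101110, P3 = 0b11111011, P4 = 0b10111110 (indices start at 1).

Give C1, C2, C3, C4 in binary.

C1 = 0b10011010, C2 = 0b10100001, C3 = 0b11000001, C4 = 0b11011011

OFB encryption: S_i = E(K, S_{i−1}) with S_{0} = IV; C_i = P_i ⊕ S_i.
C1: S = E(K, 0b10111001) = 0b11100100; 0b01111110 ⊕ 0b11100100 = 0b10011010.
C2: S = E(K, 0b11100100) = 0b00001111; 0b10101110 ⊕ 0b00001111 = 0b10100001.
C3: S = E(K, 0b00001111) = 0b00111010; 0b11111011 ⊕ 0b00111010 = 0b11000001.
C4: S = E(K, 0b00111010) = 0b01100101; 0b10111110 ⊕ 0b01100101 = 0b11011011.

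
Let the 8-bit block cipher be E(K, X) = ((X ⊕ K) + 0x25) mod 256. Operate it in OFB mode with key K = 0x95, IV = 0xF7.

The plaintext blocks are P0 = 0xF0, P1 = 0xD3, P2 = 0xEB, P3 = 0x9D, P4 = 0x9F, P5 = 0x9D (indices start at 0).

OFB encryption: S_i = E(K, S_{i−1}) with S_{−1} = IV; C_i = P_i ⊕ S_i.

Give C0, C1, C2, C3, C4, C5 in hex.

C0: S = E(K, 0xF7) = 0x87; 0xF0 ⊕ 0x87 = 0x77.
C1: S = E(K, 0x87) = 0x37; 0xD3 ⊕ 0x37 = 0xE4.
C2: S = E(K, 0x37) = 0xC7; 0xEB ⊕ 0xC7 = 0x2C.
C3: S = E(K, 0xC7) = 0x77; 0x9D ⊕ 0x77 = 0xEA.
C4: S = E(K, 0x77) = 0x07; 0x9F ⊕ 0x07 = 0x98.
C5: S = E(K, 0x07) = 0xB7; 0x9D ⊕ 0xB7 = 0x2A.

C0 = 0x77, C1 = 0xE4, C2 = 0x2C, C3 = 0xEA, C4 = 0x98, C5 = 0x2A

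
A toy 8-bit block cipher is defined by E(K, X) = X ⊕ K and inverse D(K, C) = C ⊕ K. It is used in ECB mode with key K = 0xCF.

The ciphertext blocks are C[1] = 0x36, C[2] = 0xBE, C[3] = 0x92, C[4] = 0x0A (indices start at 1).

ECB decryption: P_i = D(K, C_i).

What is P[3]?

P[3] = 0x5D

P[3]: D(K, 0x92) = 0x5D.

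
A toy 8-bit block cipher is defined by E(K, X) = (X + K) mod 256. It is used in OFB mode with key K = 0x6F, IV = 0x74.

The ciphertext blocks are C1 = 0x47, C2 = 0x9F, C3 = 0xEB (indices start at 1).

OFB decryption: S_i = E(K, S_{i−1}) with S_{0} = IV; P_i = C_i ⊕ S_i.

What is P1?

P1 = 0xA4

P1: S = E(K, 0x74) = 0xE3; 0x47 ⊕ 0xE3 = 0xA4.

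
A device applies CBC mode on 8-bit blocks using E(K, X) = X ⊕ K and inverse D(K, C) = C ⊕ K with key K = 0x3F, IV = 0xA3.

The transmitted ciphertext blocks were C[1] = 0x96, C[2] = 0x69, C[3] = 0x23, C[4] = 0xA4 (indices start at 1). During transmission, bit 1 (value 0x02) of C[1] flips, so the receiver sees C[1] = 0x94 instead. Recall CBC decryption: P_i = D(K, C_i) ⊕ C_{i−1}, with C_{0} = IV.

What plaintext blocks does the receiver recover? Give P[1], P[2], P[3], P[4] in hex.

Only C[1] changed, to 0x94. In CBC, a change in C_i garbles P_i and flips the same bit in P_{i+1}. Decrypting the received ciphertext:
P[1]: D(K, 0x94) = 0xAB; 0xAB ⊕ 0xA3 = 0x08.
P[2]: D(K, 0x69) = 0x56; 0x56 ⊕ 0x94 = 0xC2.
P[3]: D(K, 0x23) = 0x1C; 0x1C ⊕ 0x69 = 0x75.
P[4]: D(K, 0xA4) = 0x9B; 0x9B ⊕ 0x23 = 0xB8.
Blocks that differ from the original plaintext: P[1], P[2].

P[1] = 0x08, P[2] = 0xC2, P[3] = 0x75, P[4] = 0xB8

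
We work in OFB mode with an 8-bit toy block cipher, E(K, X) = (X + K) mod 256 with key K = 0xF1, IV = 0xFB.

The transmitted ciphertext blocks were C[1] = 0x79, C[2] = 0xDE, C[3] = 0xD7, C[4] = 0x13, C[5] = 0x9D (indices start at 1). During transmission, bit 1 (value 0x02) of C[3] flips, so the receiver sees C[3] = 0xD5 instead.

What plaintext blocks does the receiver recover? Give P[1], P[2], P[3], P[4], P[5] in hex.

P[1] = 0x95, P[2] = 0x03, P[3] = 0x1B, P[4] = 0xAC, P[5] = 0x2D

OFB decryption: S_i = E(K, S_{i−1}) with S_{0} = IV; P_i = C_i ⊕ S_i.
Only C[3] changed, to 0xD5. In OFB, a change in C_i flips the same bit in P_i only; the keystream is unaffected. Decrypting the received ciphertext:
P[1]: S = E(K, 0xFB) = 0xEC; 0x79 ⊕ 0xEC = 0x95.
P[2]: S = E(K, 0xEC) = 0xDD; 0xDE ⊕ 0xDD = 0x03.
P[3]: S = E(K, 0xDD) = 0xCE; 0xD5 ⊕ 0xCE = 0x1B.
P[4]: S = E(K, 0xCE) = 0xBF; 0x13 ⊕ 0xBF = 0xAC.
P[5]: S = E(K, 0xBF) = 0xB0; 0x9D ⊕ 0xB0 = 0x2D.
Blocks that differ from the original plaintext: P[3].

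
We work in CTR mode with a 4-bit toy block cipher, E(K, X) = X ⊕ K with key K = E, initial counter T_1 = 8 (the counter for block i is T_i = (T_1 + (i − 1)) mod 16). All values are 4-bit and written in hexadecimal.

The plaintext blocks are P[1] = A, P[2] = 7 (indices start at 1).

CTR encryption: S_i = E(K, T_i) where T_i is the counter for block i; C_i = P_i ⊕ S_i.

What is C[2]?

C[1]: T = 8, S = E(K, T) = 6; A ⊕ 6 = C.
C[2]: T = 9, S = E(K, T) = 7; 7 ⊕ 7 = 0.

C[2] = 0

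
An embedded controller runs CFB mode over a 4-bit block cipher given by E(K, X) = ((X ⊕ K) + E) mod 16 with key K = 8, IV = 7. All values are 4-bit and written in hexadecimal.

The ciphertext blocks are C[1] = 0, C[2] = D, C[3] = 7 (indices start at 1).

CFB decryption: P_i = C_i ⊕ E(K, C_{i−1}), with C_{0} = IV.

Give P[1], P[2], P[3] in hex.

P[1] = D, P[2] = B, P[3] = 4

P[1]: E(K, 7) = D; 0 ⊕ D = D.
P[2]: E(K, 0) = 6; D ⊕ 6 = B.
P[3]: E(K, D) = 3; 7 ⊕ 3 = 4.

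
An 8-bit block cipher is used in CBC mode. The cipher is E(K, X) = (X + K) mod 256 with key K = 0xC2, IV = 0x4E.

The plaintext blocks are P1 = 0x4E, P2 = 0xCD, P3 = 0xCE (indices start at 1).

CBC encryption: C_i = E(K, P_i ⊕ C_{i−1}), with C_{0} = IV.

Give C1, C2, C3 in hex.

C1: P1 ⊕ 0x4E = 0x00; E(K, 0x00) = 0xC2.
C2: P2 ⊕ 0xC2 = 0x0F; E(K, 0x0F) = 0xD1.
C3: P3 ⊕ 0xD1 = 0x1F; E(K, 0x1F) = 0xE1.

C1 = 0xC2, C2 = 0xD1, C3 = 0xE1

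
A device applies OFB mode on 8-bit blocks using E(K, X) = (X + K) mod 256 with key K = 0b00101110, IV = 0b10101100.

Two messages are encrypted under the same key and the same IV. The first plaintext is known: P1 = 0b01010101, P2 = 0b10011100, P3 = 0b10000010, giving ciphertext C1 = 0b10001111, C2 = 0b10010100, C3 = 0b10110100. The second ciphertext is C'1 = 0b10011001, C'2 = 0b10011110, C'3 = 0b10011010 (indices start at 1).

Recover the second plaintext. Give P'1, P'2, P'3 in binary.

In OFB with a reused IV, both messages share the same keystream S_i, so C_i ⊕ C'_i = P_i ⊕ P'_i and thus P'_i = P_i ⊕ C_i ⊕ C'_i.
P'1: 0b01010101 ⊕ 0b10001111 ⊕ 0b10011001 = 0b01000011.
P'2: 0b10011100 ⊕ 0b10010100 ⊕ 0b10011110 = 0b10010110.
P'3: 0b10000010 ⊕ 0b10110100 ⊕ 0b10011010 = 0b10101100.

P'1 = 0b01000011, P'2 = 0b10010110, P'3 = 0b10101100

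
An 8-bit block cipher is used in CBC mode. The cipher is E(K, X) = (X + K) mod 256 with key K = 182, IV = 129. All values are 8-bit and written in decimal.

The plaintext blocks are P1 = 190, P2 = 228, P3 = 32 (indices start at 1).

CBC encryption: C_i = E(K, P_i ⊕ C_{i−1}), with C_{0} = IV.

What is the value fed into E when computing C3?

231

C1: P1 ⊕ 129 = 63; E(K, 63) = 245.
C2: P2 ⊕ 245 = 17; E(K, 17) = 199.
C3: P3 ⊕ 199 = 231; E(K, 231) = 157.
So the input to E for block 3 is 231.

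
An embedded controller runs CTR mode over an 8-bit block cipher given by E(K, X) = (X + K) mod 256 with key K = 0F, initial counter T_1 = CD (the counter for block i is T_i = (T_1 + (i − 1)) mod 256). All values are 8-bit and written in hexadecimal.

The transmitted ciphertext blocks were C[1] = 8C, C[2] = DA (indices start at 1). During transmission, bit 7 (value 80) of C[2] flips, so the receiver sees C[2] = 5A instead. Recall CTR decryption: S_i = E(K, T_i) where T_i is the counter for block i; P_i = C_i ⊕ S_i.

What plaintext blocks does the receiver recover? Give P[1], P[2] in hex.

Only C[2] changed, to 5A. In CTR, a change in C_i flips the same bit in P_i only; the keystream is unaffected. Decrypting the received ciphertext:
P[1]: T = CD, S = E(K, T) = DC; 8C ⊕ DC = 50.
P[2]: T = CE, S = E(K, T) = DD; 5A ⊕ DD = 87.
Blocks that differ from the original plaintext: P[2].

P[1] = 50, P[2] = 87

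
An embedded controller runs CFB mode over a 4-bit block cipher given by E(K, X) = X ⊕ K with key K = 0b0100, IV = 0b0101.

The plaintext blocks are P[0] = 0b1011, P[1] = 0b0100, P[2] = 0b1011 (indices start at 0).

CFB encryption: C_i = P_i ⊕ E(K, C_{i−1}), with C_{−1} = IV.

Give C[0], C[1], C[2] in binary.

C[0] = 0b1010, C[1] = 0b1010, C[2] = 0b0101

C[0]: E(K, 0b0101) = 0b0001; 0b1011 ⊕ 0b0001 = 0b1010.
C[1]: E(K, 0b1010) = 0b1110; 0b0100 ⊕ 0b1110 = 0b1010.
C[2]: E(K, 0b1010) = 0b1110; 0b1011 ⊕ 0b1110 = 0b0101.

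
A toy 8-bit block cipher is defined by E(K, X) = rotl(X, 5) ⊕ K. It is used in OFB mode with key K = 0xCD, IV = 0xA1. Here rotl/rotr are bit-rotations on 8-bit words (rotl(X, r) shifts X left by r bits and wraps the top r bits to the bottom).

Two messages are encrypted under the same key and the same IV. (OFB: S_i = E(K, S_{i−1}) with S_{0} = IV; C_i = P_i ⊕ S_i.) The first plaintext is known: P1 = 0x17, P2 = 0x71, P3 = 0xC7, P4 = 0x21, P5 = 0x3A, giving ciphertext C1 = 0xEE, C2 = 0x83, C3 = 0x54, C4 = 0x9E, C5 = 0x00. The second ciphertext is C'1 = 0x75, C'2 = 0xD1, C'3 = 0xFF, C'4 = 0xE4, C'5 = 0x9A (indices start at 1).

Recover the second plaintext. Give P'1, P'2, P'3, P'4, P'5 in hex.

In OFB with a reused IV, both messages share the same keystream S_i, so C_i ⊕ C'_i = P_i ⊕ P'_i and thus P'_i = P_i ⊕ C_i ⊕ C'_i.
P'1: 0x17 ⊕ 0xEE ⊕ 0x75 = 0x8C.
P'2: 0x71 ⊕ 0x83 ⊕ 0xD1 = 0x23.
P'3: 0xC7 ⊕ 0x54 ⊕ 0xFF = 0x6C.
P'4: 0x21 ⊕ 0x9E ⊕ 0xE4 = 0x5B.
P'5: 0x3A ⊕ 0x00 ⊕ 0x9A = 0xA0.

P'1 = 0x8C, P'2 = 0x23, P'3 = 0x6C, P'4 = 0x5B, P'5 = 0xA0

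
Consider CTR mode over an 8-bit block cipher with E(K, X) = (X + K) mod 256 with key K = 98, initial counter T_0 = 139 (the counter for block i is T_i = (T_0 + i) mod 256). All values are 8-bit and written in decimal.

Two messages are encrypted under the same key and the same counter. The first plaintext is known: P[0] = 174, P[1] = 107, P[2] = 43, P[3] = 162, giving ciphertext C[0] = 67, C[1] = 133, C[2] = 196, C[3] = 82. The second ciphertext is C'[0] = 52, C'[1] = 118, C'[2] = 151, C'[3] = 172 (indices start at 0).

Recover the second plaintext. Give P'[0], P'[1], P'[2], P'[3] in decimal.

P'[0] = 217, P'[1] = 152, P'[2] = 120, P'[3] = 92

In CTR with a reused counter, both messages share the same keystream S_i, so C_i ⊕ C'_i = P_i ⊕ P'_i and thus P'_i = P_i ⊕ C_i ⊕ C'_i.
P'[0]: 174 ⊕ 67 ⊕ 52 = 217.
P'[1]: 107 ⊕ 133 ⊕ 118 = 152.
P'[2]: 43 ⊕ 196 ⊕ 151 = 120.
P'[3]: 162 ⊕ 82 ⊕ 172 = 92.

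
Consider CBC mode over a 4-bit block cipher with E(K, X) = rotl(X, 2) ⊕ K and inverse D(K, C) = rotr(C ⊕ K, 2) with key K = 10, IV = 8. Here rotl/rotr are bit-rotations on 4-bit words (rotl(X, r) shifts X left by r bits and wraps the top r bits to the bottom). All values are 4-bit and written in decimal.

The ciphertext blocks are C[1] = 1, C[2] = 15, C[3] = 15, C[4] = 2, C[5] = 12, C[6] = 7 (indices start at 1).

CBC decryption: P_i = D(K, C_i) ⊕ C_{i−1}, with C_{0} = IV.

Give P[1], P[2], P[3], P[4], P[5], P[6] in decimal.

P[1] = 6, P[2] = 4, P[3] = 10, P[4] = 13, P[5] = 11, P[6] = 11

P[1]: D(K, 1) = 14; 14 ⊕ 8 = 6.
P[2]: D(K, 15) = 5; 5 ⊕ 1 = 4.
P[3]: D(K, 15) = 5; 5 ⊕ 15 = 10.
P[4]: D(K, 2) = 2; 2 ⊕ 15 = 13.
P[5]: D(K, 12) = 9; 9 ⊕ 2 = 11.
P[6]: D(K, 7) = 7; 7 ⊕ 12 = 11.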